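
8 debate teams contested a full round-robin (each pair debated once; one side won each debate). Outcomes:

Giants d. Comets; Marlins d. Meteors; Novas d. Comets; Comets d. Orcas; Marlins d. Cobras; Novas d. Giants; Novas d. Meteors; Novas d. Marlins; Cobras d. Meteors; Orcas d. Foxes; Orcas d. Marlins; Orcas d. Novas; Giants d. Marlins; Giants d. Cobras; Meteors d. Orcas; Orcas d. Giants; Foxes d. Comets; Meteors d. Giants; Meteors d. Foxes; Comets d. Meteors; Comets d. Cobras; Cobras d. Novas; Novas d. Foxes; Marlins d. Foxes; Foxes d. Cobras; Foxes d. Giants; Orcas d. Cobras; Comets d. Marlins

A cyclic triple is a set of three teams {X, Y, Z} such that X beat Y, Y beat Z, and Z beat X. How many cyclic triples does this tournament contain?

17

Win totals: Orcas 5, Novas 5, Marlins 3, Cobras 2, Giants 3, Foxes 3, Meteors 3, Comets 4.
A team with w wins dominates both others in C(w,2) triples; summing gives 10 + 10 + 3 + 1 + 3 + 3 + 3 + 6 = 39 transitive triples.
Total triples C(8,3) = 56, so cyclic triples = 56 − 39 = 17.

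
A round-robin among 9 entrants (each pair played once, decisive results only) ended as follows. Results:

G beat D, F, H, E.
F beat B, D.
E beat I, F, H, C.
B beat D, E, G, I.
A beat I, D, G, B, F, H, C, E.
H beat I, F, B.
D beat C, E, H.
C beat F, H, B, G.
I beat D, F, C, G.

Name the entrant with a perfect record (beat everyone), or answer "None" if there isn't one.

A

A has 8 wins out of 8 opponents — a perfect record.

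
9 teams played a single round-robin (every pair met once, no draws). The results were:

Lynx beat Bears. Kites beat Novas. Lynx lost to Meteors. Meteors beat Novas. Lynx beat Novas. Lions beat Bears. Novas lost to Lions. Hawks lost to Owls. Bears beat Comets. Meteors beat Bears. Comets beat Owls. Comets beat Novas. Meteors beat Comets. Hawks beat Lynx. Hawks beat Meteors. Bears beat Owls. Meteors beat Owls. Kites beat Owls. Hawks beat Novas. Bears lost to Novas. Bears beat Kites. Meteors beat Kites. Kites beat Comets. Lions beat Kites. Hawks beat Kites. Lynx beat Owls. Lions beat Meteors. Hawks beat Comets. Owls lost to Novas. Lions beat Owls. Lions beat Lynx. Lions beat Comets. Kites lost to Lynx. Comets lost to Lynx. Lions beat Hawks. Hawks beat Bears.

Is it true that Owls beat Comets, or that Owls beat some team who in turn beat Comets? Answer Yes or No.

Owls did not beat Comets directly.
Owls beat Hawks. Of those, Hawks beat Comets.

Yes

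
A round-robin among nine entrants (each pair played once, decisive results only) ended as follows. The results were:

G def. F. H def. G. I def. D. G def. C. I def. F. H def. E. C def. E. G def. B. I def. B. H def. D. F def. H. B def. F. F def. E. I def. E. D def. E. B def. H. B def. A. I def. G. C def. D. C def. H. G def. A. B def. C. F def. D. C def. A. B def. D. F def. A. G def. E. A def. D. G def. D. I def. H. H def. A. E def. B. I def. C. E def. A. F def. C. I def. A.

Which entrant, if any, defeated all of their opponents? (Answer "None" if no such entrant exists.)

I has 8 wins out of 8 opponents — a perfect record.

I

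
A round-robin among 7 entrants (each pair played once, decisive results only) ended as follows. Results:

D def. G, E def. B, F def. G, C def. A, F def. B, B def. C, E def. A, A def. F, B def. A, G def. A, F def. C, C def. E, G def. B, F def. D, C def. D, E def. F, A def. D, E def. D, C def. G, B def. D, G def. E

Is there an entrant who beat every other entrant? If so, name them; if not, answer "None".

Highest win total is F with 4 (out of 6 possible).
F lost to A, E, so no entrant went undefeated.

None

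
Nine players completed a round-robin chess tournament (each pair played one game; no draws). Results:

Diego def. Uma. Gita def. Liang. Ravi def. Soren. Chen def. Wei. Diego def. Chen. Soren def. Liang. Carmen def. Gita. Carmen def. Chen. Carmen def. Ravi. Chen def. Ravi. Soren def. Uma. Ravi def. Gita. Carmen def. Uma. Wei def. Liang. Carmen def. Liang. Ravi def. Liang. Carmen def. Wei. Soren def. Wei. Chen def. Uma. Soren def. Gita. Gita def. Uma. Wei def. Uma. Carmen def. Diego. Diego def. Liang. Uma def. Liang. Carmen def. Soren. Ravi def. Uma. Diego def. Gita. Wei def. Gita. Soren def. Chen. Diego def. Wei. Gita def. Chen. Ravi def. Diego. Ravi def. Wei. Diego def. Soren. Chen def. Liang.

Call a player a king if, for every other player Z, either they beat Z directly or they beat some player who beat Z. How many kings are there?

Carmen reaches everyone (king).
Soren cannot reach Carmen, Diego in two steps.
Diego cannot reach Carmen in two steps.
Uma cannot reach Carmen, Soren, Diego, Ravi, Chen, Gita, Wei in two steps.
Liang cannot reach Carmen, Soren, Diego, Uma, Ravi, Chen, Gita, Wei in two steps.
Ravi cannot reach Carmen in two steps.
Chen cannot reach Carmen in two steps.
Gita cannot reach Carmen, Soren, Diego in two steps.
Wei cannot reach Carmen, Soren, Diego, Ravi in two steps.
Kings: Carmen — 1.

1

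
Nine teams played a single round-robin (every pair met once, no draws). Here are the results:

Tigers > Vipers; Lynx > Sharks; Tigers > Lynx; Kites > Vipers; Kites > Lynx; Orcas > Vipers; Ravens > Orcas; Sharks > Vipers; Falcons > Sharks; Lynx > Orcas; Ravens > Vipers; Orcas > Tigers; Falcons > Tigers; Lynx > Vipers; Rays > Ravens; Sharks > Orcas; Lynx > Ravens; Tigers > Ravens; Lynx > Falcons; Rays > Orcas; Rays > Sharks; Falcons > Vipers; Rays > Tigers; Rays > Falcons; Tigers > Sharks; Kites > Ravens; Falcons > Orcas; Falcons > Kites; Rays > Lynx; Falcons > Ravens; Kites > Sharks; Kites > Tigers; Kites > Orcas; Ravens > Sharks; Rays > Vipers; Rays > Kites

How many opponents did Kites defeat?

6

Kites' results: beat Orcas, Sharks, Ravens, Lynx, Tigers, Vipers; lost to Rays, Falcons.
That is 6 wins.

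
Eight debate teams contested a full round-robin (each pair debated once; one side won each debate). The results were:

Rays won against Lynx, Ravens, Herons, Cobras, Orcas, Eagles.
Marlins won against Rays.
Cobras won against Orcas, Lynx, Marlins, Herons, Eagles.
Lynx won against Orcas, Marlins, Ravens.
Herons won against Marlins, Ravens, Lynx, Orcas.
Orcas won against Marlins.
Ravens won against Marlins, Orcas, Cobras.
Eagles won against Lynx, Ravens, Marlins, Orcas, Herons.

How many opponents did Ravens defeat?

3

Ravens' results: beat Marlins, Cobras, Orcas; lost to Rays, Eagles, Lynx, Herons.
That is 3 wins.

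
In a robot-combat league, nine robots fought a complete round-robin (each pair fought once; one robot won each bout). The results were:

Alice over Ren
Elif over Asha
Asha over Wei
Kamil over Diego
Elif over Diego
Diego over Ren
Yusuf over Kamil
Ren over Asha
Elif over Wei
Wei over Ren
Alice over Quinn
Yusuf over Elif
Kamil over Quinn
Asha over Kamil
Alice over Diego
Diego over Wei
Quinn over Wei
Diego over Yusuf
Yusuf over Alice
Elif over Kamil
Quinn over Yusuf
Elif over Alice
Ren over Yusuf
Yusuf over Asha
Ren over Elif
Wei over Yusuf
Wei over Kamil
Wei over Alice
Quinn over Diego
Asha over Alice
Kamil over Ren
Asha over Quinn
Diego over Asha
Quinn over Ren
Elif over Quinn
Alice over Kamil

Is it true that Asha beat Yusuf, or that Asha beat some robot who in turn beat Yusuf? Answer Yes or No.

Asha did not beat Yusuf directly.
Asha beat Alice, Quinn, Wei, Kamil. Of those, Quinn beat Yusuf.

Yes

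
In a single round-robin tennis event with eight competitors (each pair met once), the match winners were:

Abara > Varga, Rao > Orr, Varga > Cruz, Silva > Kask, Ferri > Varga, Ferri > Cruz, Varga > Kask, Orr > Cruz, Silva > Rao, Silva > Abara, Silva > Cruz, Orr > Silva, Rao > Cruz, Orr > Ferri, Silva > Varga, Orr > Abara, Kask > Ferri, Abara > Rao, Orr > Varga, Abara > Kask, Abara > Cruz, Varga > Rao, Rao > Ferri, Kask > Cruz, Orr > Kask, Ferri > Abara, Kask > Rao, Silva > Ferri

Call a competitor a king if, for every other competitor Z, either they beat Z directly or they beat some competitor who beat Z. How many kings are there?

3

Abara cannot reach Silva in two steps.
Orr reaches everyone (king).
Ferri cannot reach Orr, Silva in two steps.
Cruz cannot reach Abara, Orr, Ferri, Rao, Kask, Silva, Varga in two steps.
Rao reaches everyone (king).
Kask cannot reach Silva in two steps.
Silva reaches everyone (king).
Varga cannot reach Abara, Silva in two steps.
Kings: Orr, Rao, Silva — 3.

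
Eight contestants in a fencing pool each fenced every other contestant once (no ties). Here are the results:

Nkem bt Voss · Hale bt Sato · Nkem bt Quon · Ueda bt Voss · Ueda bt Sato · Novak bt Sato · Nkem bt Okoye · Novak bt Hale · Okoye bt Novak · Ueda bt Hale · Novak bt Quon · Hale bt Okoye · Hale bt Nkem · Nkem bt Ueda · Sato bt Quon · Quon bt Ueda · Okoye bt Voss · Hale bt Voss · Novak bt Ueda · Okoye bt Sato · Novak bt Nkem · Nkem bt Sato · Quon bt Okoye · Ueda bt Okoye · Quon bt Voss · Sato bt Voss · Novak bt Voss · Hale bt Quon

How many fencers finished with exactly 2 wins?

1

Win totals: Nkem 5, Voss 0, Sato 2, Hale 5, Novak 6, Okoye 3, Quon 3, Ueda 4.
Exactly 2: Sato — 1 fencer.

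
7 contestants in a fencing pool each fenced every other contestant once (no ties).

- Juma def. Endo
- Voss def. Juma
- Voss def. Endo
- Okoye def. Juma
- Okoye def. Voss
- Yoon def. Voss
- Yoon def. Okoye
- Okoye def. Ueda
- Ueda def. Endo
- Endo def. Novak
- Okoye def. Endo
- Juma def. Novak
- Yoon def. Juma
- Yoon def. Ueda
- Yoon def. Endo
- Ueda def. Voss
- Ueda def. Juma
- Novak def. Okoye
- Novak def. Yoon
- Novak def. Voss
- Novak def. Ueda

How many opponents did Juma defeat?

Juma's results: beat Novak, Endo; lost to Ueda, Yoon, Okoye, Voss.
That is 2 wins.

2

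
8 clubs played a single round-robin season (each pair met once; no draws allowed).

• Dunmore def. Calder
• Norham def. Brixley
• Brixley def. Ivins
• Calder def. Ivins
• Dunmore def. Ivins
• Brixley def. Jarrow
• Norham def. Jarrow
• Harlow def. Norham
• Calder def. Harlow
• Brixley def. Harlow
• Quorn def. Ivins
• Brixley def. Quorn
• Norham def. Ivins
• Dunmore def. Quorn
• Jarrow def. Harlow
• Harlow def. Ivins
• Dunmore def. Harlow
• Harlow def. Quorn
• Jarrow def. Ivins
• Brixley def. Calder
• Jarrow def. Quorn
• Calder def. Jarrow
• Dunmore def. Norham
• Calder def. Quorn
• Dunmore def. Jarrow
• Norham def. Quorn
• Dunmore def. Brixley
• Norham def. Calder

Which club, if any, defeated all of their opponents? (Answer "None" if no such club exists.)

Dunmore

Dunmore has 7 wins out of 7 opponents — a perfect record.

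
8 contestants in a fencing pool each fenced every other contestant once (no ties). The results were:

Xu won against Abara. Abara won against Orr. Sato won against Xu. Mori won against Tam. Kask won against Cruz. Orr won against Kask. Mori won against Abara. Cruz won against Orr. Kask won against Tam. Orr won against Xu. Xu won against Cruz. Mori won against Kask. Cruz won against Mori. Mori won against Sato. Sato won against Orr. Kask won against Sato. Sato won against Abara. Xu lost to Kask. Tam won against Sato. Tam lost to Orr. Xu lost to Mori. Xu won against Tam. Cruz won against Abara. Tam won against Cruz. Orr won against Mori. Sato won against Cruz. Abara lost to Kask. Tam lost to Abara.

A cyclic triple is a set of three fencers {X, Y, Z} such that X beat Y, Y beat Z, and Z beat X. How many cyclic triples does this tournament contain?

16

Win totals: Orr 4, Tam 2, Sato 4, Xu 3, Cruz 3, Kask 5, Mori 5, Abara 2.
A fencer with w wins dominates both others in C(w,2) triples; summing gives 6 + 1 + 6 + 3 + 3 + 10 + 10 + 1 = 40 transitive triples.
Total triples C(8,3) = 56, so cyclic triples = 56 − 40 = 16.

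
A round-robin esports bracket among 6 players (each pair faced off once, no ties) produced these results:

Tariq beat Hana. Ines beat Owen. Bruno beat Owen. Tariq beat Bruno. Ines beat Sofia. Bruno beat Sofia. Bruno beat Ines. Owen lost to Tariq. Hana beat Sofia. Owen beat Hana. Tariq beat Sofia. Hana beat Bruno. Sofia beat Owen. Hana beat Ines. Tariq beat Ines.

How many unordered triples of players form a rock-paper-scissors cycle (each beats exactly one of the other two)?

Win totals: Hana 3, Owen 1, Bruno 3, Ines 2, Tariq 5, Sofia 1.
A player with w wins dominates both others in C(w,2) triples; summing gives 3 + 0 + 3 + 1 + 10 + 0 = 17 transitive triples.
Total triples C(6,3) = 20, so cyclic triples = 20 − 17 = 3.

3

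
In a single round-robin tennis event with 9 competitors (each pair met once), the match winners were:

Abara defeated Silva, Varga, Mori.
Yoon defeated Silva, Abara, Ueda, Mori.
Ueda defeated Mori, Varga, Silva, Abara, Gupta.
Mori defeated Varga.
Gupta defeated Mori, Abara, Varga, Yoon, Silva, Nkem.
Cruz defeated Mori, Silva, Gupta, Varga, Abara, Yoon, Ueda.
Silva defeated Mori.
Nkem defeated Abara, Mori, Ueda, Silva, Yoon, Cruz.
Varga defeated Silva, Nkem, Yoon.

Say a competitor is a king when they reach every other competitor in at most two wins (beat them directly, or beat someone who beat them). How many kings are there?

3

Silva cannot reach Nkem, Yoon, Abara, Gupta, Ueda, Cruz in two steps.
Nkem reaches everyone (king).
Yoon cannot reach Nkem, Cruz in two steps.
Abara cannot reach Gupta, Ueda, Cruz in two steps.
Varga cannot reach Gupta in two steps.
Gupta reaches everyone (king).
Ueda cannot reach Cruz in two steps.
Cruz reaches everyone (king).
Mori cannot reach Abara, Gupta, Ueda, Cruz in two steps.
Kings: Nkem, Gupta, Cruz — 3.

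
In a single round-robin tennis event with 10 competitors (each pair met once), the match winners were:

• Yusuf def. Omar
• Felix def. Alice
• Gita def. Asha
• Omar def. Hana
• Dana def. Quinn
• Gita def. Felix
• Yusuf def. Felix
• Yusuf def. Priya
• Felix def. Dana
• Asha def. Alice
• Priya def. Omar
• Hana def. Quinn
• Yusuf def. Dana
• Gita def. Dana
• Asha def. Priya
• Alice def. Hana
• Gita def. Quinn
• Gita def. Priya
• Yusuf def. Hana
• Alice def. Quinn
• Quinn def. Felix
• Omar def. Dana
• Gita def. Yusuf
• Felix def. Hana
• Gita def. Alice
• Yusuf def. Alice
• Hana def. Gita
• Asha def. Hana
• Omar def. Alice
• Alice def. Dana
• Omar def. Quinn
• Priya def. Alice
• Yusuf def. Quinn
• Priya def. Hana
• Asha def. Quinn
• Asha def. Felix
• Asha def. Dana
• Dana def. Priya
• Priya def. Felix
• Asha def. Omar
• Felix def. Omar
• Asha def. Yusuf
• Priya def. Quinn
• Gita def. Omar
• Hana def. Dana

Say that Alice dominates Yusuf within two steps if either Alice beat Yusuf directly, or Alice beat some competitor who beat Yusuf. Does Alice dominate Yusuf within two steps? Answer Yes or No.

No

Alice did not beat Yusuf directly.
Alice beat Quinn, Hana, Dana, but each of them lost to Yusuf. No two-step path.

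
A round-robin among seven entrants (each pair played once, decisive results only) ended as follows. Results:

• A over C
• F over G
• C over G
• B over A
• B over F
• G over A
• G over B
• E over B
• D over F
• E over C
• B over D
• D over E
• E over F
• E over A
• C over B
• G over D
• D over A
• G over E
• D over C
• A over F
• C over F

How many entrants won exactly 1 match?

1

Win totals: A 2, B 3, C 3, D 4, E 4, F 1, G 4.
Exactly 1: F — 1 entrant.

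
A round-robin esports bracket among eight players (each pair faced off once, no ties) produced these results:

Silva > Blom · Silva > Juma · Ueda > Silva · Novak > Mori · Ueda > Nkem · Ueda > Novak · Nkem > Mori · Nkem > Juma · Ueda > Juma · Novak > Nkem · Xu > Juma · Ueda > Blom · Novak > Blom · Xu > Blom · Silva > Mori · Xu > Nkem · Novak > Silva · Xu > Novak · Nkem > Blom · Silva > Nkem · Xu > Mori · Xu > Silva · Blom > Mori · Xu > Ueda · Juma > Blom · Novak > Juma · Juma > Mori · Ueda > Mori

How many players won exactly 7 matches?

Win totals: Blom 1, Nkem 3, Mori 0, Silva 4, Ueda 6, Novak 5, Juma 2, Xu 7.
Exactly 7: Xu — 1 player.

1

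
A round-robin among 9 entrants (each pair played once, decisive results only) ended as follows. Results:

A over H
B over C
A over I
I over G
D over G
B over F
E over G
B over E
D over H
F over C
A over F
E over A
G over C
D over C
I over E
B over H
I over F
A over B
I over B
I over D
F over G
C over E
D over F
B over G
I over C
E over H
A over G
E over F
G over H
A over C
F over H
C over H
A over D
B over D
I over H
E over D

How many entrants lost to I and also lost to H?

I beat: B, C, D, E, F, G, H.
H beat: no one.
No one was beaten by both.

0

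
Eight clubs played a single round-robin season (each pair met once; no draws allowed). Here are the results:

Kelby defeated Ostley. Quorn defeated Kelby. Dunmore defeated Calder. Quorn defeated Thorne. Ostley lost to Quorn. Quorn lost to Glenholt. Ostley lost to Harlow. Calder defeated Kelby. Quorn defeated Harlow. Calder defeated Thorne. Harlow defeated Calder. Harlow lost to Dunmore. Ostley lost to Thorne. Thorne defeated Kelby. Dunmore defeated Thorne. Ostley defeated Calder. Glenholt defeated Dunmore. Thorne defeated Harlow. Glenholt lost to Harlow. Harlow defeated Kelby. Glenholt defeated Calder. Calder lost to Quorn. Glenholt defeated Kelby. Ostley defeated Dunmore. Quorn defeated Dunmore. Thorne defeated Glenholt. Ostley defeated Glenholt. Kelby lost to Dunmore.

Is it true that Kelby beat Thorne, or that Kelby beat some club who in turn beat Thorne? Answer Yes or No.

No

Kelby did not beat Thorne directly.
Kelby beat Ostley, but each of them lost to Thorne. No two-step path.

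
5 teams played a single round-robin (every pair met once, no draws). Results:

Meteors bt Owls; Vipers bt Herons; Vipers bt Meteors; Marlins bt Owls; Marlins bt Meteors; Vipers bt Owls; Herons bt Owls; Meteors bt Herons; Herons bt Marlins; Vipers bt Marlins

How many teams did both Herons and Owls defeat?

0

Herons beat: Owls, Marlins.
Owls beat: no one.
No one was beaten by both.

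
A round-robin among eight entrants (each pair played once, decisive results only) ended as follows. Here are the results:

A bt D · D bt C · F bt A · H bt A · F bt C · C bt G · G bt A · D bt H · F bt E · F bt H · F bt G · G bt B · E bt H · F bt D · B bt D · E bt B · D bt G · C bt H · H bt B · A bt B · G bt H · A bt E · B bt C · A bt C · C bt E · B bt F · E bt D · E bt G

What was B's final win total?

B's results: beat C, D, F; lost to A, E, G, H.
That is 3 wins.

3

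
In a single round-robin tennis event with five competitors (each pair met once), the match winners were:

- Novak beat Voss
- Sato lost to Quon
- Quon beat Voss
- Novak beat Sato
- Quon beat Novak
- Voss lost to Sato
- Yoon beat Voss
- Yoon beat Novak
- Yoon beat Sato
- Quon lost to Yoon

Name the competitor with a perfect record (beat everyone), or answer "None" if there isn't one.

Yoon has 4 wins out of 4 opponents — a perfect record.

Yoon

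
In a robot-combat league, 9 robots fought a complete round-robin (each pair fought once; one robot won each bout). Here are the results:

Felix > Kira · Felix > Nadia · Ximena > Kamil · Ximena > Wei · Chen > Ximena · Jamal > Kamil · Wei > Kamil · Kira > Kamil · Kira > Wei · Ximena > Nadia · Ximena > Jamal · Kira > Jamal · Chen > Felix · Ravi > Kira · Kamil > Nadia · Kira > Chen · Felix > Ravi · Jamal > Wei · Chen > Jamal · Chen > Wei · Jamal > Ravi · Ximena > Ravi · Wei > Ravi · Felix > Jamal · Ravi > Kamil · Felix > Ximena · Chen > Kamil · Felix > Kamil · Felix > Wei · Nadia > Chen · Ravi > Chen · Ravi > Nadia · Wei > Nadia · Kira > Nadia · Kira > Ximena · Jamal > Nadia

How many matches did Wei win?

3

Wei's results: beat Nadia, Kamil, Ravi; lost to Kira, Ximena, Chen, Felix, Jamal.
That is 3 wins.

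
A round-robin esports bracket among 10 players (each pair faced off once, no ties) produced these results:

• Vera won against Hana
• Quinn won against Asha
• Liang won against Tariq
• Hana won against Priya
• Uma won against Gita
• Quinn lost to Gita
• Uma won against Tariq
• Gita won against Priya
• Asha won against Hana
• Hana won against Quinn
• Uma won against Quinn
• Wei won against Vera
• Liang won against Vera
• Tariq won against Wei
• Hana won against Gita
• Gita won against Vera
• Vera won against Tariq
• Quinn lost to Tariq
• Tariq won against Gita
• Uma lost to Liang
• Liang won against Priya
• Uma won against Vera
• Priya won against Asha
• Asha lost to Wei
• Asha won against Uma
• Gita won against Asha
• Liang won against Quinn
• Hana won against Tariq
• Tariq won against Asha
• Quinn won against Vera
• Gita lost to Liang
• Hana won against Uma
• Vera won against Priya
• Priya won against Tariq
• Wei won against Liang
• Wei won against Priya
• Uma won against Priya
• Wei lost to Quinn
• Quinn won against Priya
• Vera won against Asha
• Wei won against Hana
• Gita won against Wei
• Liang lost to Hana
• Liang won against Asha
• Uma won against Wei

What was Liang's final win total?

Liang's results: beat Quinn, Gita, Priya, Tariq, Asha, Uma, Vera; lost to Hana, Wei.
That is 7 wins.

7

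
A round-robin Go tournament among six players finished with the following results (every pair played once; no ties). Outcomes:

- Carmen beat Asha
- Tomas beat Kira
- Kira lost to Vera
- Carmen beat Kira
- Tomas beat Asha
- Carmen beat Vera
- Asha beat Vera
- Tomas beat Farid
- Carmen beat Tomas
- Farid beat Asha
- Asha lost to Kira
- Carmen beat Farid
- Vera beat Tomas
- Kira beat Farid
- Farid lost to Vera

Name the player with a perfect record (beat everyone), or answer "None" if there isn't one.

Carmen

Carmen has 5 wins out of 5 opponents — a perfect record.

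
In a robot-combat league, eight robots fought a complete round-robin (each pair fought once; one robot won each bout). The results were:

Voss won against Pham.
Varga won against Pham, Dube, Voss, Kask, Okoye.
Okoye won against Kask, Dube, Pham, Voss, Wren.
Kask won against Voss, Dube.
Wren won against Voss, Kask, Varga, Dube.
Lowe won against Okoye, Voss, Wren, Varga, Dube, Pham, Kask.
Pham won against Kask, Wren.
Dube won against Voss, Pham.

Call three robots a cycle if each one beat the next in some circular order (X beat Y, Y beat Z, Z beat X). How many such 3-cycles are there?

Win totals: Dube 2, Pham 2, Okoye 5, Lowe 7, Voss 1, Varga 5, Wren 4, Kask 2.
A robot with w wins dominates both others in C(w,2) triples; summing gives 1 + 1 + 10 + 21 + 0 + 10 + 6 + 1 = 50 transitive triples.
Total triples C(8,3) = 56, so cyclic triples = 56 − 50 = 6.

6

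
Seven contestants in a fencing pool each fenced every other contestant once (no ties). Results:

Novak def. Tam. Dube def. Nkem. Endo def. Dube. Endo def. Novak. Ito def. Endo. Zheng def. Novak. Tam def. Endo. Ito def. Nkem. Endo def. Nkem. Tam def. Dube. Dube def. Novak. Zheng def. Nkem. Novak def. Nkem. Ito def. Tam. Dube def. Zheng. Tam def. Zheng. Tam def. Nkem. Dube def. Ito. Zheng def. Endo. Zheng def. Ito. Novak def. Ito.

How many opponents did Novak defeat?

Novak's results: beat Nkem, Ito, Tam; lost to Zheng, Endo, Dube.
That is 3 wins.

3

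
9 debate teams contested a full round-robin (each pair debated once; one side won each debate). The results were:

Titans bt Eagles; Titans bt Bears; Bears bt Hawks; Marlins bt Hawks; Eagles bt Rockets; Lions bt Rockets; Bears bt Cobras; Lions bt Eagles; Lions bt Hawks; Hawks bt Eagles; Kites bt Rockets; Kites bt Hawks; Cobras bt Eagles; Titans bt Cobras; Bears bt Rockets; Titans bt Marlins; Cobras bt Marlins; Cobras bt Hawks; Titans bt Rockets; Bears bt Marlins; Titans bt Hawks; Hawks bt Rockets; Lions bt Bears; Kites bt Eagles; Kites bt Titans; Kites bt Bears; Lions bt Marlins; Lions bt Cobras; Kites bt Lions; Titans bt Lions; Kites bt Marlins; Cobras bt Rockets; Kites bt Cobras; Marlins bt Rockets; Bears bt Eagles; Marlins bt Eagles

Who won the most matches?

Win totals: Lions 6, Eagles 1, Bears 5, Kites 8, Titans 7, Cobras 4, Rockets 0, Hawks 2, Marlins 3.
Kites leads with 8 wins (next highest: 7).

Kites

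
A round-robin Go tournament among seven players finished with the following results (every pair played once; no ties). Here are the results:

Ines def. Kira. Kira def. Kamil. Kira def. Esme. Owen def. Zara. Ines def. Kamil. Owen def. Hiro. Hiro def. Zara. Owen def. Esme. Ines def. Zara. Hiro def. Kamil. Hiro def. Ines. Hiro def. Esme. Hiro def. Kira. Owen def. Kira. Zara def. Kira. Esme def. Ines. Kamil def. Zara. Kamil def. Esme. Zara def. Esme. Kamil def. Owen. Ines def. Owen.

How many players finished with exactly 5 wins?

Win totals: Hiro 5, Zara 2, Ines 4, Kamil 3, Kira 2, Esme 1, Owen 4.
Exactly 5: Hiro — 1 player.

1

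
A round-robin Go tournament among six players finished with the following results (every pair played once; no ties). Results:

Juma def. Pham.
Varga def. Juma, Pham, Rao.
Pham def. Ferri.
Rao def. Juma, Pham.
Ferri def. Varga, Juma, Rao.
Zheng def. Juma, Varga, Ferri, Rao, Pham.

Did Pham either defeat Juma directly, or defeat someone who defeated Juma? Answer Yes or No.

Pham did not beat Juma directly.
Pham beat Ferri. Of those, Ferri beat Juma.

Yes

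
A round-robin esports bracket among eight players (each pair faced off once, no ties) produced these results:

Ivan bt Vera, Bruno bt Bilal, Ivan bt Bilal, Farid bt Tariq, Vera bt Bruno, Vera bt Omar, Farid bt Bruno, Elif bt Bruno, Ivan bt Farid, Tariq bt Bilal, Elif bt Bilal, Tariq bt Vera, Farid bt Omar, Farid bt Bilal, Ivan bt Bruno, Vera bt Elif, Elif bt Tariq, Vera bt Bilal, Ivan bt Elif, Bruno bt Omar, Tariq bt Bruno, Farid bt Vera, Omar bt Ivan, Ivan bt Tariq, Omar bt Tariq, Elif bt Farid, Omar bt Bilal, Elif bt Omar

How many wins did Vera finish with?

4

Vera's results: beat Elif, Bilal, Omar, Bruno; lost to Ivan, Farid, Tariq.
That is 4 wins.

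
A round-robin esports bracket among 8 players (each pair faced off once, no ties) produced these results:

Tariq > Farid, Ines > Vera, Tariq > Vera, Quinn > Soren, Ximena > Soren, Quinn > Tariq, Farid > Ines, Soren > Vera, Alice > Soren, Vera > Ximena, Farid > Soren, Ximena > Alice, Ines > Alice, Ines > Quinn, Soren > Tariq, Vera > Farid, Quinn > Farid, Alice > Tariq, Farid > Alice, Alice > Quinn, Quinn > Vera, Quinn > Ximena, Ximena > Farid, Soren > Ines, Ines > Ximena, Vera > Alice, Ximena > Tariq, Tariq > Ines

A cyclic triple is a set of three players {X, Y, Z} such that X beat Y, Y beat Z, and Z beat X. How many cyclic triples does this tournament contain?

19

Win totals: Farid 3, Ines 4, Tariq 3, Alice 3, Soren 3, Ximena 4, Quinn 5, Vera 3.
A player with w wins dominates both others in C(w,2) triples; summing gives 3 + 6 + 3 + 3 + 3 + 6 + 10 + 3 = 37 transitive triples.
Total triples C(8,3) = 56, so cyclic triples = 56 − 37 = 19.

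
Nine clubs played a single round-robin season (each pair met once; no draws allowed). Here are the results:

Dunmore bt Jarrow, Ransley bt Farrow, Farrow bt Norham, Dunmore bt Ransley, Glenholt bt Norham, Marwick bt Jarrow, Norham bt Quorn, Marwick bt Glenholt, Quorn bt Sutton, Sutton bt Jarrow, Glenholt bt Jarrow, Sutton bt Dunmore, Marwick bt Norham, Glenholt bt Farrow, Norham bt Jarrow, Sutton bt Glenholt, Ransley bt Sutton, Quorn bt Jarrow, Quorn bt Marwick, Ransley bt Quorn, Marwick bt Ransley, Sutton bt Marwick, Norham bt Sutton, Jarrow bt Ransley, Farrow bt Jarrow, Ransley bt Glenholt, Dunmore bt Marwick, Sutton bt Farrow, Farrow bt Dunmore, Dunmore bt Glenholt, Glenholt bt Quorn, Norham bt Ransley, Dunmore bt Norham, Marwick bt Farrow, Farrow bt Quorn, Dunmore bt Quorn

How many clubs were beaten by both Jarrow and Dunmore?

Jarrow beat: Ransley.
Dunmore beat: Glenholt, Marwick, Norham, Jarrow, Quorn, Ransley.
Both beat: Ransley — 1.

1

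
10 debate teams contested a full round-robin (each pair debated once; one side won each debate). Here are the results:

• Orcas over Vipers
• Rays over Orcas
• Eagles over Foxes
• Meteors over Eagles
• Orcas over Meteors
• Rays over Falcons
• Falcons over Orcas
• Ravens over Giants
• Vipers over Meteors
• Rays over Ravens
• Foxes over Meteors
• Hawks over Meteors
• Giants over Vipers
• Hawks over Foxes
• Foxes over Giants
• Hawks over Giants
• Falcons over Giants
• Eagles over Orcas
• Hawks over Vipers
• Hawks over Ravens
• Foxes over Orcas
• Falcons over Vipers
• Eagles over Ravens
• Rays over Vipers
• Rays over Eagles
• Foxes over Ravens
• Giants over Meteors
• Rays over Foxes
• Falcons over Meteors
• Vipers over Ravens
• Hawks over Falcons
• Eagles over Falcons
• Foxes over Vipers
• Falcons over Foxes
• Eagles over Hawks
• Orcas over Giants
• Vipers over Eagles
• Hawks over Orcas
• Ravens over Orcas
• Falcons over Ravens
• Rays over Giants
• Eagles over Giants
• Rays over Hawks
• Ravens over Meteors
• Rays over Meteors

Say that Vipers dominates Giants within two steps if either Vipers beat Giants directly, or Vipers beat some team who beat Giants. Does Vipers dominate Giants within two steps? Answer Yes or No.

Vipers did not beat Giants directly.
Vipers beat Meteors, Ravens, Eagles. Of those, Ravens beat Giants.

Yes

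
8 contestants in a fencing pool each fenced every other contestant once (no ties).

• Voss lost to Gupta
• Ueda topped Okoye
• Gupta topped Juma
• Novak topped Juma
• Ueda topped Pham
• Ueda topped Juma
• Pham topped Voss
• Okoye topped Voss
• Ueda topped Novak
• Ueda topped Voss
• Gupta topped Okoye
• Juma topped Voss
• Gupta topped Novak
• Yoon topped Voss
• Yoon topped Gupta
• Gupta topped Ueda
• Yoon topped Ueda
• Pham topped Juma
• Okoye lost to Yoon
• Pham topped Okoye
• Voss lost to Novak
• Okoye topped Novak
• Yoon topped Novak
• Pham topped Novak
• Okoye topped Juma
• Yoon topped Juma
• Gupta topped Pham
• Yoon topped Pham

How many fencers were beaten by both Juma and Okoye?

Juma beat: Voss.
Okoye beat: Novak, Voss, Juma.
Both beat: Voss — 1.

1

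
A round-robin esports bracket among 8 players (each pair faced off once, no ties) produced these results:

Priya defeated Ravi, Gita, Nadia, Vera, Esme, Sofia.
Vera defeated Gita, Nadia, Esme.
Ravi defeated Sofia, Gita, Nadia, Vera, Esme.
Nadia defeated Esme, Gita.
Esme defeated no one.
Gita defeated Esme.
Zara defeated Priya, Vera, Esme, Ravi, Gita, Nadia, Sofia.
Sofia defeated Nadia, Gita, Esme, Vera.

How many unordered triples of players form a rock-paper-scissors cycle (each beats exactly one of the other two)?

Win totals: Nadia 2, Esme 0, Vera 3, Ravi 5, Zara 7, Gita 1, Priya 6, Sofia 4.
A player with w wins dominates both others in C(w,2) triples; summing gives 1 + 0 + 3 + 10 + 21 + 0 + 15 + 6 = 56 transitive triples.
Total triples C(8,3) = 56, so cyclic triples = 56 − 56 = 0.

0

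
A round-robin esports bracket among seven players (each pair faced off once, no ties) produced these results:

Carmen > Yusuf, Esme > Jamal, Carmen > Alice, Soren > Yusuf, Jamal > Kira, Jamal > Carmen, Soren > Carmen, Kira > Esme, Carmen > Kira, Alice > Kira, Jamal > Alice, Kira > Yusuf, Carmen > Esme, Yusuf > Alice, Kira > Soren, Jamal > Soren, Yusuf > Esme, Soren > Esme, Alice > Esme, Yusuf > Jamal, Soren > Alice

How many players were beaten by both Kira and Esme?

Kira beat: Yusuf, Esme, Soren.
Esme beat: Jamal.
No one was beaten by both.

0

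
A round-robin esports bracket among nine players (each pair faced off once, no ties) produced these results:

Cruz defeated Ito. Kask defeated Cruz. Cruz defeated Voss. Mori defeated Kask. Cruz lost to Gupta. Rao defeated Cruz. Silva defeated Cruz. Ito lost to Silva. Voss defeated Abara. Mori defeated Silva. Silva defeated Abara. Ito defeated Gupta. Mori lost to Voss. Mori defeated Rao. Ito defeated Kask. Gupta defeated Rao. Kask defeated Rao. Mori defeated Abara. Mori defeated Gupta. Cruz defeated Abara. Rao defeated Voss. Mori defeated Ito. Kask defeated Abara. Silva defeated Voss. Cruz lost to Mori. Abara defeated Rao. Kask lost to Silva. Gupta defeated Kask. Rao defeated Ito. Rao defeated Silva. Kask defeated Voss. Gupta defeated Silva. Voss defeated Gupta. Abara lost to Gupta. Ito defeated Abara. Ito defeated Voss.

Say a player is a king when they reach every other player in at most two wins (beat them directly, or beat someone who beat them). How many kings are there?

Silva reaches everyone (king).
Abara cannot reach Gupta, Mori, Kask in two steps.
Voss reaches everyone (king).
Rao reaches everyone (king).
Gupta cannot reach Mori in two steps.
Cruz cannot reach Silva in two steps.
Mori reaches everyone (king).
Kask reaches everyone (king).
Ito reaches everyone (king).
Kings: Silva, Voss, Rao, Mori, Kask, Ito — 6.

6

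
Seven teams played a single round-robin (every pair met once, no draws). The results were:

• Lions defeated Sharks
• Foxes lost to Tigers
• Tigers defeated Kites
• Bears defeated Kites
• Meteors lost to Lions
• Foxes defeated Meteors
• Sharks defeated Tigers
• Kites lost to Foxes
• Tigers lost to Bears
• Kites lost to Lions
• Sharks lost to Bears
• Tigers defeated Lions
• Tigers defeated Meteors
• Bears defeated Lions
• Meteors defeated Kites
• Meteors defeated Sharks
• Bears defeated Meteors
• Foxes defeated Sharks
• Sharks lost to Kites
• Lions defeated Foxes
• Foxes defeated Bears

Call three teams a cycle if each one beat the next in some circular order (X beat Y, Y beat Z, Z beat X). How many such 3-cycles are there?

6

Win totals: Sharks 1, Bears 5, Lions 4, Kites 1, Foxes 4, Meteors 2, Tigers 4.
A team with w wins dominates both others in C(w,2) triples; summing gives 0 + 10 + 6 + 0 + 6 + 1 + 6 = 29 transitive triples.
Total triples C(7,3) = 35, so cyclic triples = 35 − 29 = 6.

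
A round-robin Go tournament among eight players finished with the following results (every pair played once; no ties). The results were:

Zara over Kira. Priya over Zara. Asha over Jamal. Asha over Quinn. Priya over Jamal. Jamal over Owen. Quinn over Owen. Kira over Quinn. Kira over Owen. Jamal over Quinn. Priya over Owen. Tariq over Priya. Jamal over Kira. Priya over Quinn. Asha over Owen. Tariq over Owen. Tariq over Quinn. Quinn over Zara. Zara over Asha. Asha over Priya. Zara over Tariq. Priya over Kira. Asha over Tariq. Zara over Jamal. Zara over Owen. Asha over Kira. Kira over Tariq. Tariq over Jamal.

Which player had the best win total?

Win totals: Jamal 3, Tariq 4, Zara 5, Owen 0, Priya 5, Quinn 2, Kira 3, Asha 6.
Asha leads with 6 wins (next highest: 5).

Asha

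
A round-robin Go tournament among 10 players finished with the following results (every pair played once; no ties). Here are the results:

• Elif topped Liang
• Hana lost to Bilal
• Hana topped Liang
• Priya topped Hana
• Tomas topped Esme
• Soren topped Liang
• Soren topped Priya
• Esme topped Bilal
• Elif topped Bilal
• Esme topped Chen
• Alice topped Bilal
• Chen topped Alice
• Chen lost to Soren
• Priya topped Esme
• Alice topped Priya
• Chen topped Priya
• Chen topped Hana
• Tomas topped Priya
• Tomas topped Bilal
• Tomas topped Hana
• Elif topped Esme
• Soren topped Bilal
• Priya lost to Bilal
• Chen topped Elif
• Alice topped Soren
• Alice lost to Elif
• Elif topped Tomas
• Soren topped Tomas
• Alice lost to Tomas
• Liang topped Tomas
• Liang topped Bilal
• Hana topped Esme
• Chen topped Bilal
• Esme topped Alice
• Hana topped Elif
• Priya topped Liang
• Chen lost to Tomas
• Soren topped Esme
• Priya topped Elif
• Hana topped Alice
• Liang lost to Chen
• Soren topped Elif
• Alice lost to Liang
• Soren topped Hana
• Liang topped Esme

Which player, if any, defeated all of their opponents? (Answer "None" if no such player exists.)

Highest win total is Soren with 8 (out of 9 possible).
Soren lost to Alice, so no player went undefeated.

None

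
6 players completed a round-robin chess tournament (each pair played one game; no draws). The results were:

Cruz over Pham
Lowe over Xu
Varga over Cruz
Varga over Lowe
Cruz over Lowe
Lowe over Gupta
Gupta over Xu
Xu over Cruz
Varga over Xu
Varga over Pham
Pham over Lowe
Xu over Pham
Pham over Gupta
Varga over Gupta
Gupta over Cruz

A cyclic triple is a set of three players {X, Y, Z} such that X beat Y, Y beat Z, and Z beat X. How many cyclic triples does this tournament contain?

5

Of the C(6,3) = 20 triples, the cyclic ones are: {Lowe, Gupta, Cruz}; {Lowe, Pham, Xu}; {Lowe, Xu, Cruz}; {Gupta, Pham, Xu}; {Gupta, Pham, Cruz}.
That is 5.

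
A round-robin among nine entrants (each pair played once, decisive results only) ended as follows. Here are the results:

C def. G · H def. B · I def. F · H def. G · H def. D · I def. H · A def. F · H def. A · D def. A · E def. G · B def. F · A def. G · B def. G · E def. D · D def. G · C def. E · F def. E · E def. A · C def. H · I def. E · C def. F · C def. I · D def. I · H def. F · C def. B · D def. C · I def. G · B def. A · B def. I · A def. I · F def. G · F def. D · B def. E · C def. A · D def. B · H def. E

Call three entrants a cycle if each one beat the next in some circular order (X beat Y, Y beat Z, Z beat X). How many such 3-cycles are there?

Win totals: A 3, B 5, C 7, D 5, E 3, F 3, G 0, H 6, I 4.
An entrant with w wins dominates both others in C(w,2) triples; summing gives 3 + 10 + 21 + 10 + 3 + 3 + 0 + 15 + 6 = 71 transitive triples.
Total triples C(9,3) = 84, so cyclic triples = 84 − 71 = 13.

13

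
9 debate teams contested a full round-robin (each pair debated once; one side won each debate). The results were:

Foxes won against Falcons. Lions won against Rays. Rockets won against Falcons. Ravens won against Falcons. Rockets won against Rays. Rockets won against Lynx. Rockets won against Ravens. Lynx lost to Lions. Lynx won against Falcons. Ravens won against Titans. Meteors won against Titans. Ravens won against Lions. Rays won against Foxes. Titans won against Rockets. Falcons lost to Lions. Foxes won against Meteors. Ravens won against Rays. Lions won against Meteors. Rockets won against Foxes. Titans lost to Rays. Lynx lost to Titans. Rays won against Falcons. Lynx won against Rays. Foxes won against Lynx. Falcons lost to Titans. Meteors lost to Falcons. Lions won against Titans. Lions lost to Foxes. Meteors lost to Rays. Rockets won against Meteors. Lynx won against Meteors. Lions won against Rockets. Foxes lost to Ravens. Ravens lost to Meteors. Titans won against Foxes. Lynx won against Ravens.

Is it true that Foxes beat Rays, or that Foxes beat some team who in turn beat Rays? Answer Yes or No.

Yes

Foxes did not beat Rays directly.
Foxes beat Lynx, Lions, Meteors, Falcons. Of those, Lynx beat Rays.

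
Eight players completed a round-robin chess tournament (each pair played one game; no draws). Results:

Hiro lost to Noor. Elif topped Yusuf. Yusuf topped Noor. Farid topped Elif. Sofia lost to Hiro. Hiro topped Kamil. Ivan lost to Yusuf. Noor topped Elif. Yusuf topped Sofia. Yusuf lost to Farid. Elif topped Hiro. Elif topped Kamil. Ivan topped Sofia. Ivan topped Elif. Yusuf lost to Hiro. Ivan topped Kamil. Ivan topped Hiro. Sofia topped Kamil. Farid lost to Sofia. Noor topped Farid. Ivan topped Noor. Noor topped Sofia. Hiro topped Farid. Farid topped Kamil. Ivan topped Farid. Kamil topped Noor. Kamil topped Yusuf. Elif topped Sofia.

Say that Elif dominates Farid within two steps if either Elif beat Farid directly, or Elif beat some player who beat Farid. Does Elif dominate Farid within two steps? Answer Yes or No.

Yes

Elif did not beat Farid directly.
Elif beat Yusuf, Sofia, Kamil, Hiro. Of those, Sofia beat Farid.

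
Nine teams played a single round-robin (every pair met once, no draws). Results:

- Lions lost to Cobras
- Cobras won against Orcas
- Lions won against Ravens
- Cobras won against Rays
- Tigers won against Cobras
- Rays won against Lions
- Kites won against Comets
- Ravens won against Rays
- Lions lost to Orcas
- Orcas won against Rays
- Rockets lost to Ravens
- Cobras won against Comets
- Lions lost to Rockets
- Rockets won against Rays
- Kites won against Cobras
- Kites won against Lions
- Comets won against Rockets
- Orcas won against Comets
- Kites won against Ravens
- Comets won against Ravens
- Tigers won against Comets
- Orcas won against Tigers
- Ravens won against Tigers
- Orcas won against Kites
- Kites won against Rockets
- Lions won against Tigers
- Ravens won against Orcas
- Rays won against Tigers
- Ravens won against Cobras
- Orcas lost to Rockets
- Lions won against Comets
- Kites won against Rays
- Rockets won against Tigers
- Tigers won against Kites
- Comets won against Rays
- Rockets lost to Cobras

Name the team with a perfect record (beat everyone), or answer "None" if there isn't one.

Highest win total is Kites with 6 (out of 8 possible).
Kites lost to Orcas, Tigers, so no team went undefeated.

None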